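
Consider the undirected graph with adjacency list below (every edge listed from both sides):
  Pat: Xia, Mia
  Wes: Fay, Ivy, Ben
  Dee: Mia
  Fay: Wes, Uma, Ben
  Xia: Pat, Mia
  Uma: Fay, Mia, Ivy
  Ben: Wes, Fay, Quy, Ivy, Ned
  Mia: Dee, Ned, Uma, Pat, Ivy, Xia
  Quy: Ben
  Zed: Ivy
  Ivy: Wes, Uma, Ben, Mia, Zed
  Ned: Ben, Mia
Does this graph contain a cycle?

Yes

The graph has 12 vertices, 17 edges, and 1 connected component.
Since 17 > 12 - 1, a cycle must exist; for instance Ben-Ivy-Wes-Ben.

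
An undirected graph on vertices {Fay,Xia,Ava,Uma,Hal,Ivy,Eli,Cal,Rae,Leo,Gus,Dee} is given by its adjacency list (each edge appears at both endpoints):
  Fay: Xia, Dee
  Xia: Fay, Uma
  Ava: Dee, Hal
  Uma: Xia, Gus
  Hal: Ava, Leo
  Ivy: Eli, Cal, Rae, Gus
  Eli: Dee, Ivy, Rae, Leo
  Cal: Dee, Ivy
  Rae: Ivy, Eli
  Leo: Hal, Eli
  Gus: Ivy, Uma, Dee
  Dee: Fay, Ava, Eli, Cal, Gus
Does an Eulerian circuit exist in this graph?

Degrees: Fay:2, Xia:2, Ava:2, Uma:2, Hal:2, Ivy:4, Eli:4, Cal:2, Rae:2, Leo:2, Gus:3, Dee:5
Gus, Dee have odd degree; an Eulerian circuit needs every degree to be even, so none exists.

No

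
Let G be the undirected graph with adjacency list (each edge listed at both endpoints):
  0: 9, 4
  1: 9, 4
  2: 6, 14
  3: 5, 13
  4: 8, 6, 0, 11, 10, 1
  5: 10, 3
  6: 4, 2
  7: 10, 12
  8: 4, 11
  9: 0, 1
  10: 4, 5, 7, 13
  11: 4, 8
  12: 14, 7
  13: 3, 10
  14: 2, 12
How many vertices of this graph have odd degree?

0

Degrees: 0:2, 1:2, 2:2, 3:2, 4:6, 5:2, 6:2, 7:2, 8:2, 9:2, 10:4, 11:2, 12:2, 13:2, 14:2
Odd-degree vertices: none.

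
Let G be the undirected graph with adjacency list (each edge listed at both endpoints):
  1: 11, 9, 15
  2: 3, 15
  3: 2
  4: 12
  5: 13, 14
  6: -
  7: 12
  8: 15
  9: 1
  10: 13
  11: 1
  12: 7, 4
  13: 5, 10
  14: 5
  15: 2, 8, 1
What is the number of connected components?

4

Component: {6}
Component: {4, 7, 12}
Component: {5, 10, 13, 14}
Component: {1, 2, 3, 8, 9, 11, 15}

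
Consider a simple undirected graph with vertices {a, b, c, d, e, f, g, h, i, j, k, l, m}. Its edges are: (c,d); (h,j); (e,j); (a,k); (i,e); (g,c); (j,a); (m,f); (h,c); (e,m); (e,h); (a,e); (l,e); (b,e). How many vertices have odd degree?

Degrees: a:3, b:1, c:3, d:1, e:7, f:1, g:1, h:3, i:1, j:3, k:1, l:1, m:2
Odd-degree vertices: a, b, c, d, e, f, g, h, i, j, k, l.

12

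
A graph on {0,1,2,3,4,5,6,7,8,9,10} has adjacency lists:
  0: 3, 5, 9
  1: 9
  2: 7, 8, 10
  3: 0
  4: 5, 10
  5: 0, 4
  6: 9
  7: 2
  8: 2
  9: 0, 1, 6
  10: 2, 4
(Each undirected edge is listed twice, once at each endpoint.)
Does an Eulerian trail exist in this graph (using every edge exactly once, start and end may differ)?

Degrees: 0:3, 1:1, 2:3, 3:1, 4:2, 5:2, 6:1, 7:1, 8:1, 9:3, 10:2
Odd-degree vertices: 0, 1, 2, 3, 6, 7, 8, 9 (8 total).
An Eulerian trail requires 0 or 2 odd-degree vertices; here there are 8.

No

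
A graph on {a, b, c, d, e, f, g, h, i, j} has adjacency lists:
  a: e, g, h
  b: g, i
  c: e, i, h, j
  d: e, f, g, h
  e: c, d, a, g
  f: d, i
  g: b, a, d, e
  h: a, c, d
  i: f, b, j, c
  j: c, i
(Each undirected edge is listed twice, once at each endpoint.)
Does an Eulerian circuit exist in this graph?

No

Degrees: a:3, b:2, c:4, d:4, e:4, f:2, g:4, h:3, i:4, j:2
a, h have odd degree; an Eulerian circuit needs every degree to be even, so none exists.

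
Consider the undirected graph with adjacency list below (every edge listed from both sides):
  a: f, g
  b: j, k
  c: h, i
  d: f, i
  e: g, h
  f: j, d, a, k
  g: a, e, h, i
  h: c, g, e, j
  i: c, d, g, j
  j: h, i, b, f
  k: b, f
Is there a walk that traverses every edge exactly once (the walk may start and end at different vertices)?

Degrees: a:2, b:2, c:2, d:2, e:2, f:4, g:4, h:4, i:4, j:4, k:2
Odd-degree vertices: none (0 total).
The non-isolated vertices are connected and exactly 0 have odd degree, so an Eulerian trail exists.

Yes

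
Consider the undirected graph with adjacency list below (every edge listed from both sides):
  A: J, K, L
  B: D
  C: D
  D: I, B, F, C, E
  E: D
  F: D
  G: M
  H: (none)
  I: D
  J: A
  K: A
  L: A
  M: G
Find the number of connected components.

Component: {H}
Component: {G, M}
Component: {A, J, K, L}
Component: {B, C, D, E, F, I}

4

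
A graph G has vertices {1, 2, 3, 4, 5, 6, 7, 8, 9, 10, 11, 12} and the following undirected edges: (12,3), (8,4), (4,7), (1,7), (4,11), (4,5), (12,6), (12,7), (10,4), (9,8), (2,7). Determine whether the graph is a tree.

|V| = 12, |E| = 11.
Connected and |E| = |V| - 1, which characterizes a tree.

Yes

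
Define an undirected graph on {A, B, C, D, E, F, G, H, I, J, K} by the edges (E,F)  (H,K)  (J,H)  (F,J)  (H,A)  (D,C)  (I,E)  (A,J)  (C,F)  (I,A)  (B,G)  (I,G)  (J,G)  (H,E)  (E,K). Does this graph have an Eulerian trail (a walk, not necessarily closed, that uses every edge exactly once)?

Degrees: A:3, B:1, C:2, D:1, E:4, F:3, G:3, H:4, I:3, J:4, K:2
Odd-degree vertices: A, B, D, F, G, I (6 total).
With 6 odd-degree vertices (more than two), no single trail can use every edge.

No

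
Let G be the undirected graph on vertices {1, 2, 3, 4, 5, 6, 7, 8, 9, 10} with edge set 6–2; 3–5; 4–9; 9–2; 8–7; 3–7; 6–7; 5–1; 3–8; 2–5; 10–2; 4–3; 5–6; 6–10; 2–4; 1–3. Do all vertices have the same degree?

Degrees: 1:2, 2:5, 3:5, 4:3, 5:4, 6:4, 7:3, 8:2, 9:2, 10:2
Vertex 1 has degree 2 while 2 has degree 5, so the graph is not regular.

No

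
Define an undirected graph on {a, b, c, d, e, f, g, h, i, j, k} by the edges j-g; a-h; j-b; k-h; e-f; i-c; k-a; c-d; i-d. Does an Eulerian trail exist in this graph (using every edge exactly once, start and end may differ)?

No

Degrees: a:2, b:1, c:2, d:2, e:1, f:1, g:1, h:2, i:2, j:2, k:2
Odd-degree vertices: b, e, f, g (4 total).
An Eulerian trail requires 0 or 2 odd-degree vertices; here there are 4.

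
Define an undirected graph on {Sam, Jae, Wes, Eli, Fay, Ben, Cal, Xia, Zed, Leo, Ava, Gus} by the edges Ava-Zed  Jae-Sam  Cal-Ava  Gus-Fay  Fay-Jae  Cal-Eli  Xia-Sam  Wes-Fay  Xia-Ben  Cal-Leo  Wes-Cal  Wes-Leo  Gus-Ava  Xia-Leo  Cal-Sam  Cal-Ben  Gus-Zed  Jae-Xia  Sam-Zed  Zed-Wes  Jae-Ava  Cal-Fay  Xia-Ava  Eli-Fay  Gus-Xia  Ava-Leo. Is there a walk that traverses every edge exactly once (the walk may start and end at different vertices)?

Degrees: Sam:4, Jae:4, Wes:4, Eli:2, Fay:5, Ben:2, Cal:7, Xia:6, Zed:4, Leo:4, Ava:6, Gus:4
Odd-degree vertices: Fay, Cal (2 total).
With 2 odd-degree vertices and all edges in one connected piece, an Eulerian trail exists (from Fay to Cal).

Yes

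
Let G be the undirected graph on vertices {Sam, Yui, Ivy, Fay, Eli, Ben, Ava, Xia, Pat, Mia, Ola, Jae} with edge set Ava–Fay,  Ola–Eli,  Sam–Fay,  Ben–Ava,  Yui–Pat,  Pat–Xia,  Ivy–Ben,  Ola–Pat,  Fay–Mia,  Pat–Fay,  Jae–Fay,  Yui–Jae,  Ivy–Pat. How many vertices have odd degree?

6

Degrees: Sam:1, Yui:2, Ivy:2, Fay:5, Eli:1, Ben:2, Ava:2, Xia:1, Pat:5, Mia:1, Ola:2, Jae:2
Odd-degree vertices: Sam, Fay, Eli, Xia, Pat, Mia.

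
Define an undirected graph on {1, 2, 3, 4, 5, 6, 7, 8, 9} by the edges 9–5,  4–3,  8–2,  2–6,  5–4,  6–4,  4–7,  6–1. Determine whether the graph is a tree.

Yes

|V| = 9, |E| = 8.
Connected and |E| = |V| - 1, which characterizes a tree.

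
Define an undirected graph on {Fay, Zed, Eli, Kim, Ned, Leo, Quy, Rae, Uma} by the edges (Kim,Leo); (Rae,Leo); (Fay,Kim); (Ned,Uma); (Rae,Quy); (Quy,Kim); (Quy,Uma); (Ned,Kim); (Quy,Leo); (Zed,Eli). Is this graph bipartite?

Kim-Leo-Quy-Kim is an odd cycle (length 3), and a bipartite graph can contain only even cycles.

No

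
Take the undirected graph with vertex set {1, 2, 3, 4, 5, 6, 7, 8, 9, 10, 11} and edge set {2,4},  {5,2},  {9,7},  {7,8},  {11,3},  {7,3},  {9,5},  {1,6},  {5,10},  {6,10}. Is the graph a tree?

|V| = 11, |E| = 10.
Connected and |E| = |V| - 1, which characterizes a tree.

Yes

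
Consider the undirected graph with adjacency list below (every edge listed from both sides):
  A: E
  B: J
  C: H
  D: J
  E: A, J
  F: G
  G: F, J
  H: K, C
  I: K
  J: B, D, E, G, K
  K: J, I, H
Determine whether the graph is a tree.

The graph has 11 vertices and 10 edges.
It is connected with exactly 10 edges, hence acyclic — it is a tree.

Yes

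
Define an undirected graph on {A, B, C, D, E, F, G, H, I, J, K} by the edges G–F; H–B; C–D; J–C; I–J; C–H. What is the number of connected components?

5

Component: {A}
Component: {E}
Component: {K}
Component: {F, G}
Component: {B, C, D, H, I, J}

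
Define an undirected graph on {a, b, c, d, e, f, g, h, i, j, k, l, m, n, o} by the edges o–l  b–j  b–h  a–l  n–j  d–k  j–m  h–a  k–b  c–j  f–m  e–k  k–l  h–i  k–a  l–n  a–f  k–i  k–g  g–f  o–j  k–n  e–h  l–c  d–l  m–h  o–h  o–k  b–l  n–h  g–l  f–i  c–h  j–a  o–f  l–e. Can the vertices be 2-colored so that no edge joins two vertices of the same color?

No

The cycle l-k-o-l has length 3, which is odd, so the graph is not bipartite.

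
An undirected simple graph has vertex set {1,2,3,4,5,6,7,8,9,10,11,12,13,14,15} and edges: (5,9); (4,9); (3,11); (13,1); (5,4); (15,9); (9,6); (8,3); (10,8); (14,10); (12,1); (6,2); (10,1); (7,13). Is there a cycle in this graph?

|V| = 15, |E| = 14, number of components = 2.
One cycle is 9-5-4-9.

Yes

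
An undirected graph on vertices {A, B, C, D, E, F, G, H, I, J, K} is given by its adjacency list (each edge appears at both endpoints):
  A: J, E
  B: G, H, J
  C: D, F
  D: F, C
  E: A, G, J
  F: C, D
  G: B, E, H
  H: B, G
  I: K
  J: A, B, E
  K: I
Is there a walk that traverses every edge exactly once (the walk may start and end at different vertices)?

No

Degrees: A:2, B:3, C:2, D:2, E:3, F:2, G:3, H:2, I:1, J:3, K:1
Odd-degree vertices: B, E, G, I, J, K (6 total).
With 6 odd-degree vertices (more than two), no single trail can use every edge.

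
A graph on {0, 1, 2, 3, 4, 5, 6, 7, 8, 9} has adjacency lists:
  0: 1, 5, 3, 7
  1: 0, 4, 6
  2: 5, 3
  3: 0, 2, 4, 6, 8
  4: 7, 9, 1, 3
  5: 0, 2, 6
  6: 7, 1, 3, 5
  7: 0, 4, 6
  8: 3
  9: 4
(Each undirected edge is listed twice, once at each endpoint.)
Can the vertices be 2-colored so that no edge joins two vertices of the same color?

Yes

Color {1, 3, 5, 7, 9} black and {0, 2, 4, 6, 8} white. No edge joins two same-colored vertices, so the graph is bipartite.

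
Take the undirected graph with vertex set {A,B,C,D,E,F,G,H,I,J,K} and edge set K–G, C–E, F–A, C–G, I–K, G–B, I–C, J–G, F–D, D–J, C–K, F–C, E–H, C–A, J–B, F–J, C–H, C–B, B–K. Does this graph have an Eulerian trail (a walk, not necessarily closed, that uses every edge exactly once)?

Degrees: A:2, B:4, C:8, D:2, E:2, F:4, G:4, H:2, I:2, J:4, K:4
Odd-degree vertices: none (0 total).
With 0 odd-degree vertices and all edges in one connected piece, an Eulerian trail exists.

Yes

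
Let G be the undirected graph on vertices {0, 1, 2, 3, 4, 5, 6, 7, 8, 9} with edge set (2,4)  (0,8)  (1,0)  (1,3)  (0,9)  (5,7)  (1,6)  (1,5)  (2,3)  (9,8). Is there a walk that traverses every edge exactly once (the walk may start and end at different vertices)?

No

Degrees: 0:3, 1:4, 2:2, 3:2, 4:1, 5:2, 6:1, 7:1, 8:2, 9:2
Odd-degree vertices: 0, 4, 6, 7 (4 total).
With 4 odd-degree vertices (more than two), no single trail can use every edge.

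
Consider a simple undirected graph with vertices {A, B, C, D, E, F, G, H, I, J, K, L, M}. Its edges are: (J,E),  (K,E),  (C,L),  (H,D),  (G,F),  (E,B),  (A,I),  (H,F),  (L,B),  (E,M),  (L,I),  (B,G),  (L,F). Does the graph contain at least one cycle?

|V| = 13, |E| = 13, number of components = 1.
Since 13 > 13 - 1, a cycle must exist; for instance L-F-G-B-L.

Yes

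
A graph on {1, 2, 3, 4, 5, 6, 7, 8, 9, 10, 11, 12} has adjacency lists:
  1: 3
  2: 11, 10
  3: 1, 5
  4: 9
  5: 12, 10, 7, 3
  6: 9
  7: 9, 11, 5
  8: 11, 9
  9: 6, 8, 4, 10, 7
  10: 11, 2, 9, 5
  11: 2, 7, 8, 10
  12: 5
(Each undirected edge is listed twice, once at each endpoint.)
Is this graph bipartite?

No

The cycle 11-2-10-11 has length 3, which is odd, so the graph is not bipartite.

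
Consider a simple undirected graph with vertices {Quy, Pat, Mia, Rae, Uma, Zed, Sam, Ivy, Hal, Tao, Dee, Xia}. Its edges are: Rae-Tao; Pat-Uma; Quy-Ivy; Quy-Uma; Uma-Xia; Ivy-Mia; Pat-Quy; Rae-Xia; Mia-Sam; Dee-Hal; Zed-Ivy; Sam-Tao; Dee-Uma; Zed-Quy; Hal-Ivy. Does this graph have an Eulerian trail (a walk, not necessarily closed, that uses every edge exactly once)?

Yes

Degrees: Quy:4, Pat:2, Mia:2, Rae:2, Uma:4, Zed:2, Sam:2, Ivy:4, Hal:2, Tao:2, Dee:2, Xia:2
Odd-degree vertices: none (0 total).
The non-isolated vertices are connected and exactly 0 have odd degree, so an Eulerian trail exists.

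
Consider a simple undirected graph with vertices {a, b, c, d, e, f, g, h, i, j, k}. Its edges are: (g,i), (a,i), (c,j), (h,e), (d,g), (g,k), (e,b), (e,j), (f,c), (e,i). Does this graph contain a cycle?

No

The graph has 11 vertices, 10 edges, and 1 connected component.
A forest on 11 vertices with 1 component has exactly 10 edges, which matches — so no cycle.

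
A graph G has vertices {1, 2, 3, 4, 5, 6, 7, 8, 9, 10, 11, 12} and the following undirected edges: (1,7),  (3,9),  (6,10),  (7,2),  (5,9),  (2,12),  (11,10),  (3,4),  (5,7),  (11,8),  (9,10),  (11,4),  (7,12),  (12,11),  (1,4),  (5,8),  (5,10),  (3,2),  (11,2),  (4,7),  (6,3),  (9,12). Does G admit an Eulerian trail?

Yes

Degrees: 1:2, 2:4, 3:4, 4:4, 5:4, 6:2, 7:5, 8:2, 9:4, 10:4, 11:5, 12:4
Odd-degree vertices: 7, 11 (2 total).
The non-isolated vertices are connected and exactly 2 have odd degree, so an Eulerian trail exists (from 7 to 11).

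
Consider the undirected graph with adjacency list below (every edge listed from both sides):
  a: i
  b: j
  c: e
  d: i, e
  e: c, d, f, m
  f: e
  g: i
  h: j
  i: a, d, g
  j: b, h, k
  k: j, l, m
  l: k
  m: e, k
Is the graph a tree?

The graph has 13 vertices and 12 edges.
It is connected with exactly 12 edges, hence acyclic — it is a tree.

Yes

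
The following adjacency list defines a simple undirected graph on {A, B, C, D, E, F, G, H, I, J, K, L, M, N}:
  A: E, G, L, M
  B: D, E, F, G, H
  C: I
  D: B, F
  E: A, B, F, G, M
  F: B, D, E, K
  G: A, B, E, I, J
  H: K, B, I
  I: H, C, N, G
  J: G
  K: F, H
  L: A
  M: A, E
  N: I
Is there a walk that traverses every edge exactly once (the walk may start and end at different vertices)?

Degrees: A:4, B:5, C:1, D:2, E:5, F:4, G:5, H:3, I:4, J:1, K:2, L:1, M:2, N:1
Odd-degree vertices: B, C, E, G, H, J, L, N (8 total).
An Eulerian trail requires 0 or 2 odd-degree vertices; here there are 8.

No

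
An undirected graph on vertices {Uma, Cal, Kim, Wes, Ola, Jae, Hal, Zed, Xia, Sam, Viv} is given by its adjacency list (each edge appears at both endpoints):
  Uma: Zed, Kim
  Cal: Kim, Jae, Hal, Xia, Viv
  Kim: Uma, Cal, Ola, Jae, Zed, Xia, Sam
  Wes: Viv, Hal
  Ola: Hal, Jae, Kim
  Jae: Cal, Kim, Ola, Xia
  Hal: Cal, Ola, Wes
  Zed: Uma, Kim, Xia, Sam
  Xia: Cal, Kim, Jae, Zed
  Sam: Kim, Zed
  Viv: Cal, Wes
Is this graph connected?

Yes

Starting from Uma and exploring outward reaches every vertex (Uma, Kim, Zed, Jae, Ola, Xia, Sam, Cal, Hal, Viv, Wes); the graph is connected.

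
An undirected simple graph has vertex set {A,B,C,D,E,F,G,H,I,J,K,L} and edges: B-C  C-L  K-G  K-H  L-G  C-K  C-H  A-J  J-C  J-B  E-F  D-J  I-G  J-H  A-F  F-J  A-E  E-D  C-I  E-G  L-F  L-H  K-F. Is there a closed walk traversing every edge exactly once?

No

Degrees: A:3, B:2, C:6, D:2, E:4, F:5, G:4, H:4, I:2, J:6, K:4, L:4
A, F have odd degree; an Eulerian circuit needs every degree to be even, so none exists.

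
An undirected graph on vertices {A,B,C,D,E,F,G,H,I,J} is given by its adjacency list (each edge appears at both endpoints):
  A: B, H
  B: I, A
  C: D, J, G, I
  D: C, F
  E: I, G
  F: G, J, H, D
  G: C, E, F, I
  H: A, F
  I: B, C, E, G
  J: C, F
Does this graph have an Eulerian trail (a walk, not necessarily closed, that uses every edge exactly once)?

Degrees: A:2, B:2, C:4, D:2, E:2, F:4, G:4, H:2, I:4, J:2
Odd-degree vertices: none (0 total).
The non-isolated vertices are connected and exactly 0 have odd degree, so an Eulerian trail exists.

Yes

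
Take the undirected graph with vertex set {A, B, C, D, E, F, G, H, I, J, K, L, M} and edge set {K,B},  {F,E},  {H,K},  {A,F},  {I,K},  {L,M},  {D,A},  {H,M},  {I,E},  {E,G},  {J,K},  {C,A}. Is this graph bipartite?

Yes

Partition the vertices as {B, C, D, F, G, H, I, J, L} vs {A, E, K, M}. Each listed edge has one endpoint in each part, so the graph is bipartite.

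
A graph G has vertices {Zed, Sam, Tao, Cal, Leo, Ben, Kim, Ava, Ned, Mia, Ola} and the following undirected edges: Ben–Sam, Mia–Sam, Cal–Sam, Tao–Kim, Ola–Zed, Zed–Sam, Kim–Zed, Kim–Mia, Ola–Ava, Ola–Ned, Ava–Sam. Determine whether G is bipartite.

Color {Sam, Leo, Kim, Ola} black and {Zed, Tao, Cal, Ben, Ava, Ned, Mia} white. No edge joins two same-colored vertices, so the graph is bipartite.

Yes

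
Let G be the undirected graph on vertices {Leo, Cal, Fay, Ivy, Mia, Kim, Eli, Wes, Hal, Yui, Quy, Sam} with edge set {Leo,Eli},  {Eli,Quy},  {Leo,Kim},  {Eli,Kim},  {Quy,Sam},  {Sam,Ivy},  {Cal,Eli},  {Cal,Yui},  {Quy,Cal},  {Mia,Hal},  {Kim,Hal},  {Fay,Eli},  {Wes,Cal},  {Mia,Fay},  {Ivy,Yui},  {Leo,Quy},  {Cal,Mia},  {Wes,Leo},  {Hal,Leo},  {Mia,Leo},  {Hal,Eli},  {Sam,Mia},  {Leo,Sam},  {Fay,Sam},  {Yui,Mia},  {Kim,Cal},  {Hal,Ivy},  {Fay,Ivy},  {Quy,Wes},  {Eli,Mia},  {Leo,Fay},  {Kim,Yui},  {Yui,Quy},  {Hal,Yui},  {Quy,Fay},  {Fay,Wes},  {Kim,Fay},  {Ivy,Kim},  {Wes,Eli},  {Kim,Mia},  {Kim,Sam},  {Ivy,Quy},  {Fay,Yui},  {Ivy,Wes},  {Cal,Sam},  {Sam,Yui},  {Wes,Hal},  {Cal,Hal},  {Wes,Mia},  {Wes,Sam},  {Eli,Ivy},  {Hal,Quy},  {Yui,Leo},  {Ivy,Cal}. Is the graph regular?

Degrees: Leo:9, Cal:9, Fay:9, Ivy:9, Mia:9, Kim:9, Eli:9, Wes:9, Hal:9, Yui:9, Quy:9, Sam:9
Every vertex has degree 9, so the graph is 9-regular.

Yes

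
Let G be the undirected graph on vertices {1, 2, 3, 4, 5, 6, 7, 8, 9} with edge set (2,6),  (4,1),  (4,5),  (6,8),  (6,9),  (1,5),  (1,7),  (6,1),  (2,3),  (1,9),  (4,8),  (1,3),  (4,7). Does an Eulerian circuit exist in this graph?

Yes

Degrees: 1:6, 2:2, 3:2, 4:4, 5:2, 6:4, 7:2, 8:2, 9:2
Every vertex has even degree and the edges form a single connected piece, so an Eulerian circuit exists.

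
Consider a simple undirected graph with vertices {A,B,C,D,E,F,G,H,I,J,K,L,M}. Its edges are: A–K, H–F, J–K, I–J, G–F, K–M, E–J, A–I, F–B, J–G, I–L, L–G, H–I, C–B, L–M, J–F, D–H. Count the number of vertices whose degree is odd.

8

Degrees: A:2, B:2, C:1, D:1, E:1, F:4, G:3, H:3, I:4, J:5, K:3, L:3, M:2
Odd-degree vertices: C, D, E, G, H, J, K, L.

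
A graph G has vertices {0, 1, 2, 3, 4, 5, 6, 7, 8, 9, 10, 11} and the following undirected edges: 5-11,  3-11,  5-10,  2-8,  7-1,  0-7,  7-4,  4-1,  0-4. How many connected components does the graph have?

Component: {6}
Component: {9}
Component: {2, 8}
Component: {0, 1, 4, 7}
Component: {3, 5, 10, 11}

5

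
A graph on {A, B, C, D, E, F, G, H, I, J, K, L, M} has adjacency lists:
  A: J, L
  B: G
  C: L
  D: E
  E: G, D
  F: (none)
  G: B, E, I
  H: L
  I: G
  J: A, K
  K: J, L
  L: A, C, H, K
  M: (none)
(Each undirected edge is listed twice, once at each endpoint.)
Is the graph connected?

Component: {F}
Component: {M}
Component: {B, D, E, G, I}
Component: {A, C, H, J, K, L}
There are 4 separate components, so the graph is not connected.

No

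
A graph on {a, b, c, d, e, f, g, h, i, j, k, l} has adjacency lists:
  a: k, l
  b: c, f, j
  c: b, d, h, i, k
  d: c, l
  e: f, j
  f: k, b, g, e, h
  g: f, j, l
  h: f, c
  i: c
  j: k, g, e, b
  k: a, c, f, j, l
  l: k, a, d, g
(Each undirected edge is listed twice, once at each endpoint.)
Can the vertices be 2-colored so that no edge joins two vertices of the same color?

No

k-a-l-k is an odd cycle (length 3), and a bipartite graph can contain only even cycles.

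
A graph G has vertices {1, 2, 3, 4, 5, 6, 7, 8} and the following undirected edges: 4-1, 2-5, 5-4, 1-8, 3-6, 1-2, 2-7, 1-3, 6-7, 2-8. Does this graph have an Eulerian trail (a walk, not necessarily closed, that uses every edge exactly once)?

Degrees: 1:4, 2:4, 3:2, 4:2, 5:2, 6:2, 7:2, 8:2
Odd-degree vertices: none (0 total).
With 0 odd-degree vertices and all edges in one connected piece, an Eulerian trail exists.

Yes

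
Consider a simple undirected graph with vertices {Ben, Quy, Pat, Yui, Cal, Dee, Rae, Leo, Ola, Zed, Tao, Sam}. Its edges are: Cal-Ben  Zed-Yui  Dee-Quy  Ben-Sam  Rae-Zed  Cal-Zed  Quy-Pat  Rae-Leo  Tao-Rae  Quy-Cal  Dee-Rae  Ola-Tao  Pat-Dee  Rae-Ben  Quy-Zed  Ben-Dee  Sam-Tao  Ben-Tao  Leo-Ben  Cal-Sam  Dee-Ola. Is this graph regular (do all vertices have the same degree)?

No

Degrees: Ben:6, Quy:4, Pat:2, Yui:1, Cal:4, Dee:5, Rae:5, Leo:2, Ola:2, Zed:4, Tao:4, Sam:3
Vertex Yui has degree 1 while Ben has degree 6, so the graph is not regular.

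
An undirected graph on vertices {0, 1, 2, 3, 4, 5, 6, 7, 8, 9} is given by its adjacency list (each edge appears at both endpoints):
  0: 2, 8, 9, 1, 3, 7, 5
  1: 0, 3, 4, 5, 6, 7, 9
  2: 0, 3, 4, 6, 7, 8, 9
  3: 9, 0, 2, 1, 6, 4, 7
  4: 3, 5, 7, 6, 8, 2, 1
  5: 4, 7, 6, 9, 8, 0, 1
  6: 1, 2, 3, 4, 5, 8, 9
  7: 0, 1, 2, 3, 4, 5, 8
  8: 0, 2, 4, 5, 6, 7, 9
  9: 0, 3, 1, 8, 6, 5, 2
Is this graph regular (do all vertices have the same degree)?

Degrees: 0:7, 1:7, 2:7, 3:7, 4:7, 5:7, 6:7, 7:7, 8:7, 9:7
All degrees equal 7; the graph is regular.

Yes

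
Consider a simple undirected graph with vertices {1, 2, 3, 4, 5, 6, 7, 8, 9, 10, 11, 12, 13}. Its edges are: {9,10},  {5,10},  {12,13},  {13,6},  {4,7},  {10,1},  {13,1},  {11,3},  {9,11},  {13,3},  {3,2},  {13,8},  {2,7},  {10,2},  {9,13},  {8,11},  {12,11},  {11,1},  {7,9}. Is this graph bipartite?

No

The cycle 3-2-7-9-13-3 has length 5, which is odd, so the graph is not bipartite.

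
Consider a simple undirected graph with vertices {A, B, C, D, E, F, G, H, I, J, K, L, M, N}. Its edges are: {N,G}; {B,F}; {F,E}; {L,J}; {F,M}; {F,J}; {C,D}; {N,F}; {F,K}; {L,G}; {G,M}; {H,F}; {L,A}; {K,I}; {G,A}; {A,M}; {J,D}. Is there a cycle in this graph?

The graph has 14 vertices, 17 edges, and 1 connected component.
Since 17 > 14 - 1, a cycle must exist; for instance M-F-J-L-G-M.

Yes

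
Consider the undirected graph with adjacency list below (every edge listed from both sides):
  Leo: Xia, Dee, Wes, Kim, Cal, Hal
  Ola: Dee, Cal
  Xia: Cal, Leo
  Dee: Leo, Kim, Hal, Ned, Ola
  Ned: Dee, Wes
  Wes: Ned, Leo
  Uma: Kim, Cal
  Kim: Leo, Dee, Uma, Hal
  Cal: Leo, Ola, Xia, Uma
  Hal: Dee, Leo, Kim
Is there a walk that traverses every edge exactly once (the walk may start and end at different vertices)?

Yes

Degrees: Leo:6, Ola:2, Xia:2, Dee:5, Ned:2, Wes:2, Uma:2, Kim:4, Cal:4, Hal:3
Odd-degree vertices: Dee, Hal (2 total).
The non-isolated vertices are connected and exactly 2 have odd degree, so an Eulerian trail exists (from Dee to Hal).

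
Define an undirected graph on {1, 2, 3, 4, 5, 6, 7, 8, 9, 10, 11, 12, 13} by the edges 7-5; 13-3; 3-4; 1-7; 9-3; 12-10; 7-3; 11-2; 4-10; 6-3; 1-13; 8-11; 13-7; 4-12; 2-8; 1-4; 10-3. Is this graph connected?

No

Component: {2, 8, 11}
Component: {1, 3, 4, 5, 6, 7, 9, 10, 12, 13}
There are 2 separate components, so the graph is not connected.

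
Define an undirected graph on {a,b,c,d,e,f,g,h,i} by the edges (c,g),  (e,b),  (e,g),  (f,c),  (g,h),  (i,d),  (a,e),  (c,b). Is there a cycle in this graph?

The graph has 9 vertices, 8 edges, and 2 connected components.
Since 8 > 9 - 2, a cycle must exist; for instance e-g-c-b-e.

Yes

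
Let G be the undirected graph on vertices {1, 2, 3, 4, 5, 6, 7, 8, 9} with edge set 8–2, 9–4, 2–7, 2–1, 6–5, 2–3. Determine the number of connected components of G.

3

Component: {4, 9}
Component: {5, 6}
Component: {1, 2, 3, 7, 8}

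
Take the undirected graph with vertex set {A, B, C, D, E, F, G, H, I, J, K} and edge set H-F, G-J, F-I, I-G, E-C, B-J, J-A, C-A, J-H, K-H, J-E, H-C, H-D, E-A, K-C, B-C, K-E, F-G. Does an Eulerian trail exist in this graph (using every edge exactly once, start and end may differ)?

No

Degrees: A:3, B:2, C:5, D:1, E:4, F:3, G:3, H:5, I:2, J:5, K:3
Odd-degree vertices: A, C, D, F, G, H, J, K (8 total).
An Eulerian trail requires 0 or 2 odd-degree vertices; here there are 8.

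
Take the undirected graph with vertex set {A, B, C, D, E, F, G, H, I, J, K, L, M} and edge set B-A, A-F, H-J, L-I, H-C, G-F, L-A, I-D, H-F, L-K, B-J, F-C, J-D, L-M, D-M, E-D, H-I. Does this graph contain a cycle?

Yes

The graph has 13 vertices, 17 edges, and 1 connected component.
One cycle is A-L-M-D-I-H-F-A.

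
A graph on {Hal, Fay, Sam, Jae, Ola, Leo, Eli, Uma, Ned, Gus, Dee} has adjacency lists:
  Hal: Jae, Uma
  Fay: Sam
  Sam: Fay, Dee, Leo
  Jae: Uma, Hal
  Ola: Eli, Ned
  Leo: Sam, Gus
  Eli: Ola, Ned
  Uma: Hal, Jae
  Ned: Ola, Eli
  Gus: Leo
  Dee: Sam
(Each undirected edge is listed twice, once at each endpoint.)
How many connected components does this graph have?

Component: {Hal, Jae, Uma}
Component: {Ola, Eli, Ned}
Component: {Fay, Sam, Leo, Gus, Dee}

3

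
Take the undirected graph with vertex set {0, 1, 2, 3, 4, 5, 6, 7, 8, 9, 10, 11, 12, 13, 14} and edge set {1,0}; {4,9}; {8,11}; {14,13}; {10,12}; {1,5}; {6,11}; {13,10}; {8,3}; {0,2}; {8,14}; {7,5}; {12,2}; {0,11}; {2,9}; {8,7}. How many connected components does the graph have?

1

Component: {0, 1, 2, 3, 4, 5, 6, 7, 8, 9, 10, 11, 12, 13, 14}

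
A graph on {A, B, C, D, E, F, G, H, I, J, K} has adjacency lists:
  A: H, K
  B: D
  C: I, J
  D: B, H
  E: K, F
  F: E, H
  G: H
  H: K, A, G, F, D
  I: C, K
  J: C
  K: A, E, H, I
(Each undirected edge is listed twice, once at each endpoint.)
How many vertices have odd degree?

4

Degrees: A:2, B:1, C:2, D:2, E:2, F:2, G:1, H:5, I:2, J:1, K:4
Odd-degree vertices: B, G, H, J.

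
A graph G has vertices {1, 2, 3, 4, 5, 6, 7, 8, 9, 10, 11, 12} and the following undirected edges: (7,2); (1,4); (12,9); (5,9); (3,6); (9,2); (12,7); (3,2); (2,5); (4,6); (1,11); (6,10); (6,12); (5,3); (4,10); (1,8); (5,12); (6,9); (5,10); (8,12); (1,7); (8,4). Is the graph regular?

No

Degrees: 1:4, 2:4, 3:3, 4:4, 5:5, 6:5, 7:3, 8:3, 9:4, 10:3, 11:1, 12:5
Degrees are not all equal (e.g. deg(11)=1 but deg(5)=5); not regular.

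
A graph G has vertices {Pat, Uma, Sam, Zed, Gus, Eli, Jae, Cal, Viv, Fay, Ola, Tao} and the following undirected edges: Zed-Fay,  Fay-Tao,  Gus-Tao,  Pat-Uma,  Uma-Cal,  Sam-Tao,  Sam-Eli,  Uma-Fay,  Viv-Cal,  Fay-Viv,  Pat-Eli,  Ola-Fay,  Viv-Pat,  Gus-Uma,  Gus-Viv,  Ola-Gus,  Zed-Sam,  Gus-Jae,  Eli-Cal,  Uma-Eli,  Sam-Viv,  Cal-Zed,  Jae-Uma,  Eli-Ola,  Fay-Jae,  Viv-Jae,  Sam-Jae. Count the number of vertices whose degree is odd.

8

Degrees: Pat:3, Uma:6, Sam:5, Zed:3, Gus:5, Eli:5, Jae:5, Cal:4, Viv:6, Fay:6, Ola:3, Tao:3
Odd-degree vertices: Pat, Sam, Zed, Gus, Eli, Jae, Ola, Tao.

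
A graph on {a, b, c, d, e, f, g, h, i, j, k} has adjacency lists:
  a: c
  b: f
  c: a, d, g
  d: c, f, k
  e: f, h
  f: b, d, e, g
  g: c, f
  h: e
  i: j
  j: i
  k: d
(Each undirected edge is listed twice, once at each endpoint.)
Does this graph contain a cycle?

Yes

|V| = 11, |E| = 10, number of components = 2.
Since 10 > 11 - 2, a cycle must exist; for instance c-g-f-d-c.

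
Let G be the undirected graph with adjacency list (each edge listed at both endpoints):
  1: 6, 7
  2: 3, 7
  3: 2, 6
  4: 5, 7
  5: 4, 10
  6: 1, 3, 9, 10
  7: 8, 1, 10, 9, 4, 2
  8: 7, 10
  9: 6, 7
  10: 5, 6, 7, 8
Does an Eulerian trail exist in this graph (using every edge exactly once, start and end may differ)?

Yes

Degrees: 1:2, 2:2, 3:2, 4:2, 5:2, 6:4, 7:6, 8:2, 9:2, 10:4
Odd-degree vertices: none (0 total).
The non-isolated vertices are connected and exactly 0 have odd degree, so an Eulerian trail exists.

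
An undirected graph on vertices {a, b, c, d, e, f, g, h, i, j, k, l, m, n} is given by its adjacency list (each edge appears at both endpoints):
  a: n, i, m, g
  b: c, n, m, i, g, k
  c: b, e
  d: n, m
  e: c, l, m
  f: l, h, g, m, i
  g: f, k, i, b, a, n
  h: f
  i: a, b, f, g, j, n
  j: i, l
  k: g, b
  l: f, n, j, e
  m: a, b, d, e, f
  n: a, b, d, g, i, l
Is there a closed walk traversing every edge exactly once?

Degrees: a:4, b:6, c:2, d:2, e:3, f:5, g:6, h:1, i:6, j:2, k:2, l:4, m:5, n:6
e, f, h, m have odd degree; an Eulerian circuit needs every degree to be even, so none exists.

No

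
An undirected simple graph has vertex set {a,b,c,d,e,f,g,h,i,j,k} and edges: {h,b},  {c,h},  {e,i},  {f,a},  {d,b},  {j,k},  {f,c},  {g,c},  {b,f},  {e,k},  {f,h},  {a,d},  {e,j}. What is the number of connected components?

Component: {e, i, j, k}
Component: {a, b, c, d, f, g, h}

2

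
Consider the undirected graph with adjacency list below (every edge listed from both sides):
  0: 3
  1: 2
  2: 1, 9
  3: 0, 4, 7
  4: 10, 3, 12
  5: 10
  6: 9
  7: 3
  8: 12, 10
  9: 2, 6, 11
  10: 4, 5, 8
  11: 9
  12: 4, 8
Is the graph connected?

No

Component: {1, 2, 6, 9, 11}
Component: {0, 3, 4, 5, 7, 8, 10, 12}
No edge joins these 2 groups, so the graph is disconnected.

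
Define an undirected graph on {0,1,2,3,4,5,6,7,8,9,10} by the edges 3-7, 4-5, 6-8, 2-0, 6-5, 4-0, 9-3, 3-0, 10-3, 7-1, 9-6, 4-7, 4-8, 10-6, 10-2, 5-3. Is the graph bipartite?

Color {1, 2, 3, 4, 6} black and {0, 5, 7, 8, 9, 10} white. No edge joins two same-colored vertices, so the graph is bipartite.

Yes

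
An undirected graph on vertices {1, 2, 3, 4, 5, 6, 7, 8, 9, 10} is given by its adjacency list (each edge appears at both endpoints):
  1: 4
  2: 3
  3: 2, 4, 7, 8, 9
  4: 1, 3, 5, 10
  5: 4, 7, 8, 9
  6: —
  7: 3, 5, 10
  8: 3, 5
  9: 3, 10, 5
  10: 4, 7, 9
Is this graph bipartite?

Yes

Color {2, 4, 6, 7, 8, 9} black and {1, 3, 5, 10} white. No edge joins two same-colored vertices, so the graph is bipartite.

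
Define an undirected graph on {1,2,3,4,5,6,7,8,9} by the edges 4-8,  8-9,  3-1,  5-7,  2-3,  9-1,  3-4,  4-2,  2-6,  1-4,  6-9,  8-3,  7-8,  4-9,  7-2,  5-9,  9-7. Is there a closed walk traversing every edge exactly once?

Degrees: 1:3, 2:4, 3:4, 4:5, 5:2, 6:2, 7:4, 8:4, 9:6
1, 4 have odd degree; an Eulerian circuit needs every degree to be even, so none exists.

No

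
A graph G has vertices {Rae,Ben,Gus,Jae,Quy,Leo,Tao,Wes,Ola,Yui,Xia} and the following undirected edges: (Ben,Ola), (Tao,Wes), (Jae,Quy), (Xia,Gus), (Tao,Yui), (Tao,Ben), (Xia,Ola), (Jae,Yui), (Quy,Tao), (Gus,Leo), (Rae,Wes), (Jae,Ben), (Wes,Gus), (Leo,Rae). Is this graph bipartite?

Yes

Partition the vertices as {Ben, Quy, Leo, Wes, Yui, Xia} vs {Rae, Gus, Jae, Tao, Ola}. Each listed edge has one endpoint in each part, so the graph is bipartite.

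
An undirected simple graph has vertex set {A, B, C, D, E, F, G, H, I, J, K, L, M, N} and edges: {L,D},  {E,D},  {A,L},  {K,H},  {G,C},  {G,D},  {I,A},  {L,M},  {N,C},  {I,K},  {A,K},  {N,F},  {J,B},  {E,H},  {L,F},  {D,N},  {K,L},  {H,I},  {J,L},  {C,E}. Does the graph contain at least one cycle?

Yes

|V| = 14, |E| = 20, number of components = 1.
Since 20 > 14 - 1, a cycle must exist; for instance D-E-C-G-D.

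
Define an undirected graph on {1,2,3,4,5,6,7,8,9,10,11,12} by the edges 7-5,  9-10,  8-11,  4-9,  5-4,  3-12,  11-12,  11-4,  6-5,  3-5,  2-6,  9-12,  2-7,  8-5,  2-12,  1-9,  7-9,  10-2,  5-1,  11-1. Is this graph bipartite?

11-4-5-3-12-11 is an odd cycle (length 5), and a bipartite graph can contain only even cycles.

No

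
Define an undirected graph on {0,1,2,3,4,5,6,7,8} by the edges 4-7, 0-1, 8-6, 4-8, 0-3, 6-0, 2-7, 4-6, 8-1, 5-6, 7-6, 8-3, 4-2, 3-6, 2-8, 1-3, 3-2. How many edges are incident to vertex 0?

Neighbors of 0: 1, 3, 6.

3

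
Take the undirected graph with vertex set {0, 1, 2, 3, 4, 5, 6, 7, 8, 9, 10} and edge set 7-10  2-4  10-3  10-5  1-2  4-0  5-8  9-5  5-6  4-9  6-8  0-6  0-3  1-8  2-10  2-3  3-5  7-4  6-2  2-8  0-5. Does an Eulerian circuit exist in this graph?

Degrees: 0:4, 1:2, 2:6, 3:4, 4:4, 5:6, 6:4, 7:2, 8:4, 9:2, 10:4
All degrees are even and the non-isolated vertices are connected — an Eulerian circuit exists.

Yes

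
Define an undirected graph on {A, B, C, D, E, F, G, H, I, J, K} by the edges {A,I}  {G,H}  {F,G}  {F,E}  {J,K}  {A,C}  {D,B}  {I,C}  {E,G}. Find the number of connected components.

4

Component: {B, D}
Component: {J, K}
Component: {A, C, I}
Component: {E, F, G, H}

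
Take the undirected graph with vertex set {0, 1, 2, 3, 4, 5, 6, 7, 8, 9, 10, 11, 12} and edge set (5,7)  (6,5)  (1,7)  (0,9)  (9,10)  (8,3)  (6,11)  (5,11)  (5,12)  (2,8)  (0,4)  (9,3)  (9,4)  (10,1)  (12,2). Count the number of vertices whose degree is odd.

Degrees: 0:2, 1:2, 2:2, 3:2, 4:2, 5:4, 6:2, 7:2, 8:2, 9:4, 10:2, 11:2, 12:2
Odd-degree vertices: none.

0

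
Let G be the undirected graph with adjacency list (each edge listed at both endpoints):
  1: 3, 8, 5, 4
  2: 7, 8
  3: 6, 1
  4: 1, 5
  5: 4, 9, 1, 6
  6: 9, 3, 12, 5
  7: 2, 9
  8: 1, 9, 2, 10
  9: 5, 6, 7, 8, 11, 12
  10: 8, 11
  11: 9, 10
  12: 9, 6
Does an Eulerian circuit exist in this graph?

Degrees: 1:4, 2:2, 3:2, 4:2, 5:4, 6:4, 7:2, 8:4, 9:6, 10:2, 11:2, 12:2
All degrees are even and the non-isolated vertices are connected — an Eulerian circuit exists.

Yes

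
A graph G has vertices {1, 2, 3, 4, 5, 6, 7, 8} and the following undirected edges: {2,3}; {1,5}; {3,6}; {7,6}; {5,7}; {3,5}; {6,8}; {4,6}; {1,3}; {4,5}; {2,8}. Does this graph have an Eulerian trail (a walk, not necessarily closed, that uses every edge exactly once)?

Degrees: 1:2, 2:2, 3:4, 4:2, 5:4, 6:4, 7:2, 8:2
Odd-degree vertices: none (0 total).
The non-isolated vertices are connected and exactly 0 have odd degree, so an Eulerian trail exists.

Yes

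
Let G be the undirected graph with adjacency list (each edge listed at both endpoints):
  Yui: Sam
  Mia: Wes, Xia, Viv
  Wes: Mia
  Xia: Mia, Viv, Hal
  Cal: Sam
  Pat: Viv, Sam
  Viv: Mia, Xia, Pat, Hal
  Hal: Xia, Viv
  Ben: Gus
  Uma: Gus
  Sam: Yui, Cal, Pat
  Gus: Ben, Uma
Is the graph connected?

No

Component: {Ben, Uma, Gus}
Component: {Yui, Mia, Wes, Xia, Cal, Pat, Viv, Hal, Sam}
There are 2 separate components, so the graph is not connected.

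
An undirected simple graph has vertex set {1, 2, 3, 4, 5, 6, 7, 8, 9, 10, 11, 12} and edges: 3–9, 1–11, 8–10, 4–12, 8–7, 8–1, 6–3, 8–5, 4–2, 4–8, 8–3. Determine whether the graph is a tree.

|V| = 12, |E| = 11.
It is connected with exactly 11 edges, hence acyclic — it is a tree.

Yes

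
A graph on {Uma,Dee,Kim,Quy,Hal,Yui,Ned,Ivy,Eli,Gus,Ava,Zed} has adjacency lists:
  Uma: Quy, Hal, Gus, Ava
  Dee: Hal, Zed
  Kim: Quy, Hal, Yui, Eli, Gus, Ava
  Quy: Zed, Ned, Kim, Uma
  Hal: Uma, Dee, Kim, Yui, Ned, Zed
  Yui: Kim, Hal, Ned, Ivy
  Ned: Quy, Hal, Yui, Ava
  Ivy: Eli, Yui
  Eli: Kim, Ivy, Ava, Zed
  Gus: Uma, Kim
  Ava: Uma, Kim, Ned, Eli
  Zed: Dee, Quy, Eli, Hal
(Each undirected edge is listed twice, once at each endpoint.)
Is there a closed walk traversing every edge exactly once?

Degrees: Uma:4, Dee:2, Kim:6, Quy:4, Hal:6, Yui:4, Ned:4, Ivy:2, Eli:4, Gus:2, Ava:4, Zed:4
Every vertex has even degree and the edges form a single connected piece, so an Eulerian circuit exists.

Yes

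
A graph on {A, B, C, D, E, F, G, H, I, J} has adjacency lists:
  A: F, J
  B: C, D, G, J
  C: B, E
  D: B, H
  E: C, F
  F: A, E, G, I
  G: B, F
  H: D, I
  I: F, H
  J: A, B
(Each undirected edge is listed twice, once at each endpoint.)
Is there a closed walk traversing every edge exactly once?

Yes

Degrees: A:2, B:4, C:2, D:2, E:2, F:4, G:2, H:2, I:2, J:2
All degrees are even and the non-isolated vertices are connected — an Eulerian circuit exists.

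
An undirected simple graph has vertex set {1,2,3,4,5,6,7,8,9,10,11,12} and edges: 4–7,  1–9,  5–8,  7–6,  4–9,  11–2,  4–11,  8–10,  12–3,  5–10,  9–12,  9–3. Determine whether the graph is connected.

Component: {5, 8, 10}
Component: {1, 2, 3, 4, 6, 7, 9, 11, 12}
No edge joins these 2 groups, so the graph is disconnected.

No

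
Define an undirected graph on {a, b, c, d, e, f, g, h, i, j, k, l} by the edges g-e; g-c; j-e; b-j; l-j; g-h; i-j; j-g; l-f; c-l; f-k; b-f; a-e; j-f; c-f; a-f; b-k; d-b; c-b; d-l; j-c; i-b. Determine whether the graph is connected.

Yes

Starting from a and exploring outward reaches every vertex (a, f, e, c, j, k, b, l, g, i, d, h); the graph is connected.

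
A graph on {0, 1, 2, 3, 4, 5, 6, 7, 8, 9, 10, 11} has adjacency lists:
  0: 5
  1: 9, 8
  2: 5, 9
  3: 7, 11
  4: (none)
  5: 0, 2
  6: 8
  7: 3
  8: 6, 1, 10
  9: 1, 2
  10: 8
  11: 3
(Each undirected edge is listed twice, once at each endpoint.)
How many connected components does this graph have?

Component: {4}
Component: {3, 7, 11}
Component: {0, 1, 2, 5, 6, 8, 9, 10}

3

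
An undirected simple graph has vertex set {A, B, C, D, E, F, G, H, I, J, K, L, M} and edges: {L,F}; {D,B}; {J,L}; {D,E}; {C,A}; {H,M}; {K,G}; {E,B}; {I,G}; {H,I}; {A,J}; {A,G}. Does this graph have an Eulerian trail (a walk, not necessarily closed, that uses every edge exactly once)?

No

Degrees: A:3, B:2, C:1, D:2, E:2, F:1, G:3, H:2, I:2, J:2, K:1, L:2, M:1
Odd-degree vertices: A, C, F, G, K, M (6 total).
An Eulerian trail requires 0 or 2 odd-degree vertices; here there are 6.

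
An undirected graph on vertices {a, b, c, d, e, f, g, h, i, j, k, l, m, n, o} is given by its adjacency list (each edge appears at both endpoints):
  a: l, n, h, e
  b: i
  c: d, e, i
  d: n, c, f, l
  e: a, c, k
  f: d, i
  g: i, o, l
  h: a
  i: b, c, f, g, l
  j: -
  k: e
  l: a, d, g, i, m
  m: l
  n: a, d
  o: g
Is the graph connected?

No

Component: {j}
Component: {a, b, c, d, e, f, g, h, i, k, l, m, n, o}
There are 2 separate components, so the graph is not connected.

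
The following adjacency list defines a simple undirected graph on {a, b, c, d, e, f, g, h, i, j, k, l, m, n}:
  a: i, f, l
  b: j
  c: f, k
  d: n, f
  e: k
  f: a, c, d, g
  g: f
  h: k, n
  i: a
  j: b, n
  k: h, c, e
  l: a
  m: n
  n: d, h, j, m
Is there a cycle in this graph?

Yes

|V| = 14, |E| = 14, number of components = 1.
Since 14 > 14 - 1, a cycle must exist; for instance f-c-k-h-n-d-f.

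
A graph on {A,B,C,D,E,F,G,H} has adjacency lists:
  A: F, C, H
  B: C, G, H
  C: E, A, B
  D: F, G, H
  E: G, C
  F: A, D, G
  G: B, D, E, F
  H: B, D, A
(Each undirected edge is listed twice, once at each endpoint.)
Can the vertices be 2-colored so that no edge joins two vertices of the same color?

D-F-G-D is an odd cycle (length 3), and a bipartite graph can contain only even cycles.

No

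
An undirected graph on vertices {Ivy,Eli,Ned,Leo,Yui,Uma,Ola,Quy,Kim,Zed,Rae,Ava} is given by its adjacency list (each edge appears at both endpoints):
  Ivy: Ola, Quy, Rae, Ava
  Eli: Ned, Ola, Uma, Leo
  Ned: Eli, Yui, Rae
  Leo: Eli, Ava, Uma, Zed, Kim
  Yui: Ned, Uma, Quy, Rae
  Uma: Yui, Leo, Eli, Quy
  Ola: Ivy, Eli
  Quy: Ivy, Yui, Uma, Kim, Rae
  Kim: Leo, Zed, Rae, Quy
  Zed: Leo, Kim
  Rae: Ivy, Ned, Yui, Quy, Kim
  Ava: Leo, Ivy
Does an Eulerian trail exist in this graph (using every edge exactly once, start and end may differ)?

Degrees: Ivy:4, Eli:4, Ned:3, Leo:5, Yui:4, Uma:4, Ola:2, Quy:5, Kim:4, Zed:2, Rae:5, Ava:2
Odd-degree vertices: Ned, Leo, Quy, Rae (4 total).
An Eulerian trail requires 0 or 2 odd-degree vertices; here there are 4.

No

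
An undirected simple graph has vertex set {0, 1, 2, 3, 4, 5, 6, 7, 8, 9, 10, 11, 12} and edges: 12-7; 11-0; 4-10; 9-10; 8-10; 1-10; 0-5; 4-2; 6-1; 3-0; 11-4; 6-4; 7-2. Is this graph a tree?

No

|V| = 13, |E| = 13.
Connected but with 13 > 12 edges, so it has a cycle and is not a tree.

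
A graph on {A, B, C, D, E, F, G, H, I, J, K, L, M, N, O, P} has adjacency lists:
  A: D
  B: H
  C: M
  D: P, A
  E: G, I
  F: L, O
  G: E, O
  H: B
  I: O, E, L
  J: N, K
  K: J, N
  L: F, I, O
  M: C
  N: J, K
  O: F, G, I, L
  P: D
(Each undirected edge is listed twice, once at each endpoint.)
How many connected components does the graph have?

5

Component: {B, H}
Component: {C, M}
Component: {A, D, P}
Component: {J, K, N}
Component: {E, F, G, I, L, O}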